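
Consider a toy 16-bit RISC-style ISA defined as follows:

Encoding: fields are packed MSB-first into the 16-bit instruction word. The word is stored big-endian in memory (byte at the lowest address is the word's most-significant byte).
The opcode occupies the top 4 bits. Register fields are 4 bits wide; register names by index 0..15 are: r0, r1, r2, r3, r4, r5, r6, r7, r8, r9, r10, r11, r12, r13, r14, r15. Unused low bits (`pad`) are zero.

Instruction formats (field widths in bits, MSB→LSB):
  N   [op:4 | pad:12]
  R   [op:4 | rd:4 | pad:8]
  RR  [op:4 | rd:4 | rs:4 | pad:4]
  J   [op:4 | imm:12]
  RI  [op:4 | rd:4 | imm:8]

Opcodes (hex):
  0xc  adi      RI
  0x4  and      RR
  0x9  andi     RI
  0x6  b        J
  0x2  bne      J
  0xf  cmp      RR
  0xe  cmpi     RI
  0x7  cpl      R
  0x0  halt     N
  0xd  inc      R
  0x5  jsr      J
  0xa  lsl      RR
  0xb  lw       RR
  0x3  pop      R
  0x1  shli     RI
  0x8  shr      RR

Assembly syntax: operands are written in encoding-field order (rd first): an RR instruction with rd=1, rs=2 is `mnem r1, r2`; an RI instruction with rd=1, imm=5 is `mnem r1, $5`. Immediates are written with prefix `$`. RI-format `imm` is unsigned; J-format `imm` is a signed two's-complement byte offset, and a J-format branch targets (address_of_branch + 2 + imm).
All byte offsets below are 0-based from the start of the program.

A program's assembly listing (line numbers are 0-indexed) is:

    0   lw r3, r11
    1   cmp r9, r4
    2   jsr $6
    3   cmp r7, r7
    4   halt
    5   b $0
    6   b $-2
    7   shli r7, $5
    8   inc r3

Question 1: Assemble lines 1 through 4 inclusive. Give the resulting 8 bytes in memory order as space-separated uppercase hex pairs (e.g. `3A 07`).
F9 40 50 06 F7 70 00 00

line 1 (cmp): pack op=0xf:4|rd=9:4|rs=4:4|pad=0:4 = 0xf940; big→ f9 40
line 2 (jsr): pack op=0x5:4|imm=6:12 = 0x5006; big→ 50 06
line 3 (cmp): pack op=0xf:4|rd=7:4|rs=7:4|pad=0:4 = 0xf770; big→ f7 70
line 4 (halt): pack op=0x0:4|pad=0:12 = 0x0000; big→ 00 00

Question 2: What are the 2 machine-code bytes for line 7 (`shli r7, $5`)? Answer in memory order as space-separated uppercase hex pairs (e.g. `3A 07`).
17 05

line 7 (shli): pack op=0x1:4|rd=7:4|imm=5:8 = 0x1705; big→ 17 05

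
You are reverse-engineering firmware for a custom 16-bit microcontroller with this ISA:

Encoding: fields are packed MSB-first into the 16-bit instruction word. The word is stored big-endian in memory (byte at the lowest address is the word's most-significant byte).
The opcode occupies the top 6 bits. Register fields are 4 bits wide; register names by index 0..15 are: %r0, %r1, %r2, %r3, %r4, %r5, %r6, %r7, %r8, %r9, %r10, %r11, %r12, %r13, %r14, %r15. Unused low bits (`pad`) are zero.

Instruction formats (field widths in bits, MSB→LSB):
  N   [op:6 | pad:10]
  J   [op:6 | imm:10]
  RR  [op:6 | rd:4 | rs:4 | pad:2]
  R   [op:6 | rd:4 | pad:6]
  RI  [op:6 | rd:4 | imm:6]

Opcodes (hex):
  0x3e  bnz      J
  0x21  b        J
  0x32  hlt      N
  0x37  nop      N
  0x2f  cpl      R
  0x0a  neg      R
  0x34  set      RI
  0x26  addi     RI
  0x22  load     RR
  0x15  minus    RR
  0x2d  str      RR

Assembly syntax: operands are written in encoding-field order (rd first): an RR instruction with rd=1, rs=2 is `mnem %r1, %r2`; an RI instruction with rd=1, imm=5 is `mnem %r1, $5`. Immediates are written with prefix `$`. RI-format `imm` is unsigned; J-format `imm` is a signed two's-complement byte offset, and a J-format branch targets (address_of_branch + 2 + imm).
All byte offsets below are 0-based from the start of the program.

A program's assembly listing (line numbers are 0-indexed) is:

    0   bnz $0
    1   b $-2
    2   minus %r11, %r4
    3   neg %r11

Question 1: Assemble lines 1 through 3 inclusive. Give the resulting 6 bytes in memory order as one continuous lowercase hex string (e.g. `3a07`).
L1: b op=0x21:6|imm=-2:10 ⇒ 0x87fe ⇒ big 87 fe
L2: minus op=0x15:6|rd=11:4|rs=4:4|pad=0:2 ⇒ 0x56d0 ⇒ big 56 d0
L3: neg op=0xa:6|rd=11:4|pad=0:6 ⇒ 0x2ac0 ⇒ big 2a c0

87fe56d02ac0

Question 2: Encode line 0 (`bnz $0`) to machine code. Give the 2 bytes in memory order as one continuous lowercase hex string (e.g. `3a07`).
f800

0. bnz fields op=0x3e:6|imm=0:10 → word f800h → f8 00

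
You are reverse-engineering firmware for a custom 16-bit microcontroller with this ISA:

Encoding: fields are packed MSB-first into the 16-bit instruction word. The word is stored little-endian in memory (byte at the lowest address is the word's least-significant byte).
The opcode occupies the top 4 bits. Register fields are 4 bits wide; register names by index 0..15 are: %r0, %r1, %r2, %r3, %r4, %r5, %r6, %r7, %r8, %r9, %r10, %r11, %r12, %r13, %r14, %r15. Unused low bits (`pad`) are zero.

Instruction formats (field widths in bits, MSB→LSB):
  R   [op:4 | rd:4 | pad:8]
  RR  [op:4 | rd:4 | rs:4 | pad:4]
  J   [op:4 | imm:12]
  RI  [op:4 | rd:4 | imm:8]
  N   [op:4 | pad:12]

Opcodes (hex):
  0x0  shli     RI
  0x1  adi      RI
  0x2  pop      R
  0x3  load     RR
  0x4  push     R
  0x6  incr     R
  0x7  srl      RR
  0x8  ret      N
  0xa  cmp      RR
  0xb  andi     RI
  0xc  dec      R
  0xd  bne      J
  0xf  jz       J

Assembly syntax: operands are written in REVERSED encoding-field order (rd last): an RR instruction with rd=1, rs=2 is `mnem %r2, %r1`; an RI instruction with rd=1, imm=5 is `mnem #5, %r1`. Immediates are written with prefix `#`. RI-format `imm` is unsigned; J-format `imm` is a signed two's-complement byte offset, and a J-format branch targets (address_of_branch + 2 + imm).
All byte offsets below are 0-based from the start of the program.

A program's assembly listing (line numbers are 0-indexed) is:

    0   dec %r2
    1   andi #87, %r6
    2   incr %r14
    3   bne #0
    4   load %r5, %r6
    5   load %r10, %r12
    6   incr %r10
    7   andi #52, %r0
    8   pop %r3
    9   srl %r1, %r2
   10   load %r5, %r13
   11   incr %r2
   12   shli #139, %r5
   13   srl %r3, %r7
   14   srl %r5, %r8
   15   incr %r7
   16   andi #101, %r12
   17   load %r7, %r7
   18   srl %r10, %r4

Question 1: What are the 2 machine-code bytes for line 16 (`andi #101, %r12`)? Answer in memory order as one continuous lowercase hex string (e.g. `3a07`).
L16: andi op=0xb:4|rd=12:4|imm=101:8 ⇒ 0xbc65 ⇒ little 65 bc

65bc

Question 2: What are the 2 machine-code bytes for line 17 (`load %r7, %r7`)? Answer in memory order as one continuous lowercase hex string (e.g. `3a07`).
17. load fields op=0x3:4|rd=7:4|rs=7:4|pad=0:4 → word 3770h → 70 37

7037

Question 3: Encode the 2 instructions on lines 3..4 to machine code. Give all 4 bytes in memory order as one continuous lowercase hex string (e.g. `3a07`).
line 3 (bne): pack op=0xd:4|imm=0:12 = 0xd000; little→ 00 d0
line 4 (load): pack op=0x3:4|rd=6:4|rs=5:4|pad=0:4 = 0x3650; little→ 50 36

00d05036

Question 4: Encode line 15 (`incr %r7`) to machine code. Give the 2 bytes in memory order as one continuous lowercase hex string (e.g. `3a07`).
15. incr fields op=0x6:4|rd=7:4|pad=0:8 → word 6700h → 00 67

0067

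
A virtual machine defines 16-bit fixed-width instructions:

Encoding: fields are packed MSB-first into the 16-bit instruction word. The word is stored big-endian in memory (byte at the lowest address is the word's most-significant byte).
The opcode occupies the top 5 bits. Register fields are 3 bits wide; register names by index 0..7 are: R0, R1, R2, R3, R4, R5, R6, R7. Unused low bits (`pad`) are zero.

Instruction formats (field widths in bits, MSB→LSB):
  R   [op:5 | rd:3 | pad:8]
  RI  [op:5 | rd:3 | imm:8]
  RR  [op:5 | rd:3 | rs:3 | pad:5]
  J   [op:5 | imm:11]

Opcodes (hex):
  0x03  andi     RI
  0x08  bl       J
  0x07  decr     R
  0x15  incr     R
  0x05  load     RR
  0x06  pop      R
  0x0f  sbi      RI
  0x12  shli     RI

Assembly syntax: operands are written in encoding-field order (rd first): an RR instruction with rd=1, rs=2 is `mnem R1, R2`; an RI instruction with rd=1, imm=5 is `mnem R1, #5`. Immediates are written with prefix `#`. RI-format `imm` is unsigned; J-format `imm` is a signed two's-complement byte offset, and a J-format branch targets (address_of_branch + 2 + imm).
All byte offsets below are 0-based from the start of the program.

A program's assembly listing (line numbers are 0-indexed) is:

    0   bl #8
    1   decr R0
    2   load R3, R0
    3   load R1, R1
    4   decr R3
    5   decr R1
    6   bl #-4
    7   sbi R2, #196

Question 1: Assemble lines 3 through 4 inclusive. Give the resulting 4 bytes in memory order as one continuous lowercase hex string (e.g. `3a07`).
3. load fields op=0x5:5|rd=1:3|rs=1:3|pad=0:5 → word 2920h → 29 20
4. decr fields op=0x7:5|rd=3:3|pad=0:8 → word 3b00h → 3b 00

29203b00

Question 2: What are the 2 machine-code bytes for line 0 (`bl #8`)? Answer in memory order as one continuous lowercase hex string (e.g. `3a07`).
4008

0. bl fields op=0x8:5|imm=8:11 → word 4008h → 40 08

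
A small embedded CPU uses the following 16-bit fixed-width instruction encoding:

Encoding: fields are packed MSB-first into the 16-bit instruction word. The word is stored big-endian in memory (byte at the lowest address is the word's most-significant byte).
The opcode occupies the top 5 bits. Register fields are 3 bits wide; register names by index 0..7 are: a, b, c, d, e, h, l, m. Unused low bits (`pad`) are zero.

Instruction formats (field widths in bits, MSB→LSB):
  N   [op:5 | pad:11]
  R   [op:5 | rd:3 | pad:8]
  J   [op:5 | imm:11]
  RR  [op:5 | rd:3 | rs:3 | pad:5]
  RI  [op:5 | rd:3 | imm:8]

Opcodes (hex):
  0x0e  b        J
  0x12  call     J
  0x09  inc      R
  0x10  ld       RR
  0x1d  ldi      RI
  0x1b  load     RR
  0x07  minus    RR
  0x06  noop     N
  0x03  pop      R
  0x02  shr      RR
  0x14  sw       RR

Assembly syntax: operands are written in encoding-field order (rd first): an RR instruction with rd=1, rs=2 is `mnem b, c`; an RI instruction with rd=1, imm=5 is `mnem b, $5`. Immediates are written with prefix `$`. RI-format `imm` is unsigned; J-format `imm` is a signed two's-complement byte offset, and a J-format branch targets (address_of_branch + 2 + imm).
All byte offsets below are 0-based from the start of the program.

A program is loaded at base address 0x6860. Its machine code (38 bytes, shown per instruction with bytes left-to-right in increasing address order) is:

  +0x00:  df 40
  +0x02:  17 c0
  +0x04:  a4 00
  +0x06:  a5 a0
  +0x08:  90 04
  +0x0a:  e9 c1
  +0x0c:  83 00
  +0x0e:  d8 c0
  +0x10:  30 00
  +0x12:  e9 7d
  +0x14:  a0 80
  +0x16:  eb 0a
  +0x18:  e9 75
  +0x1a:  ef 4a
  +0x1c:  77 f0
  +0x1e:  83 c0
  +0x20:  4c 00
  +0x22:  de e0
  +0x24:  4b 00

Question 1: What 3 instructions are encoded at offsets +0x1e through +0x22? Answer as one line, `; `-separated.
off 0x1e: read 83 c0 as big → 0x83c0
  op=0x83c0>>11=0x10 ⇒ ld (RR)
  rd: (w>>8)&0x7=0x3 → d
  rs: (w>>5)&0x7=0x6 → l
off 0x20: read 4c 00 as big → 0x4c00
  op=0x4c00>>11=0x9 ⇒ inc (R)
  rd: (w>>8)&0x7=0x4 → e
off 0x22: read de e0 as big → 0xdee0
  op=0xdee0>>11=0x1b ⇒ load (RR)
  rd: (w>>8)&0x7=0x6 → l
  rs: (w>>5)&0x7=0x7 → m

ld d, l; inc e; load l, m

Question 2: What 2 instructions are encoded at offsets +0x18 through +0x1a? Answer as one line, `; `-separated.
ldi b, $117; ldi m, $74

@+18  big-endian(e9 75) = 0xe975
  op=0xe975>>11=0x1d ⇒ ldi (RI)
  rd@[10:8]=0x1 ⇒ b
  imm@[7:0]=0x75 ⇒ $117
@+1a  big-endian(ef 4a) = 0xef4a
  op=0xef4a>>11=0x1d ⇒ ldi (RI)
  rd@[10:8]=0x7 ⇒ m
  imm@[7:0]=0x4a ⇒ $74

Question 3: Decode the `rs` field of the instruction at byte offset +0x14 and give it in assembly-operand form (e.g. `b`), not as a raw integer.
+0x14: a0 80 ⇒ word 0xa080 (big)
  top 5b → 0x14 → sw [RR]
  rd: (w>>8)&0x7=0x0 → a
  rs: (w>>5)&0x7=0x4 → e

e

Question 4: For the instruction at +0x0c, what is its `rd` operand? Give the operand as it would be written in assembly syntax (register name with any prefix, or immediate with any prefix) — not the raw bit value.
d

+0x0c: 83 00 ⇒ word 0x8300 (big)
  op=0x8300>>11=0x10 ⇒ ld (RR)
  rd: (w>>8)&0x7=0x3 → d
  rs: (w>>5)&0x7=0x0 → a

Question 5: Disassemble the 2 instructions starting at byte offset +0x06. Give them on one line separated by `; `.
sw h, h; call $4

@+06  big-endian(a5 a0) = 0xa5a0
  opcode bits[15:11]=0x14: sw/RR
  rd@[10:8]=0x5 ⇒ h
  rs@[7:5]=0x5 ⇒ h
@+08  big-endian(90 04) = 0x9004
  opcode bits[15:11]=0x12: call/J
  imm@[10:0]=0x4 ⇒ $4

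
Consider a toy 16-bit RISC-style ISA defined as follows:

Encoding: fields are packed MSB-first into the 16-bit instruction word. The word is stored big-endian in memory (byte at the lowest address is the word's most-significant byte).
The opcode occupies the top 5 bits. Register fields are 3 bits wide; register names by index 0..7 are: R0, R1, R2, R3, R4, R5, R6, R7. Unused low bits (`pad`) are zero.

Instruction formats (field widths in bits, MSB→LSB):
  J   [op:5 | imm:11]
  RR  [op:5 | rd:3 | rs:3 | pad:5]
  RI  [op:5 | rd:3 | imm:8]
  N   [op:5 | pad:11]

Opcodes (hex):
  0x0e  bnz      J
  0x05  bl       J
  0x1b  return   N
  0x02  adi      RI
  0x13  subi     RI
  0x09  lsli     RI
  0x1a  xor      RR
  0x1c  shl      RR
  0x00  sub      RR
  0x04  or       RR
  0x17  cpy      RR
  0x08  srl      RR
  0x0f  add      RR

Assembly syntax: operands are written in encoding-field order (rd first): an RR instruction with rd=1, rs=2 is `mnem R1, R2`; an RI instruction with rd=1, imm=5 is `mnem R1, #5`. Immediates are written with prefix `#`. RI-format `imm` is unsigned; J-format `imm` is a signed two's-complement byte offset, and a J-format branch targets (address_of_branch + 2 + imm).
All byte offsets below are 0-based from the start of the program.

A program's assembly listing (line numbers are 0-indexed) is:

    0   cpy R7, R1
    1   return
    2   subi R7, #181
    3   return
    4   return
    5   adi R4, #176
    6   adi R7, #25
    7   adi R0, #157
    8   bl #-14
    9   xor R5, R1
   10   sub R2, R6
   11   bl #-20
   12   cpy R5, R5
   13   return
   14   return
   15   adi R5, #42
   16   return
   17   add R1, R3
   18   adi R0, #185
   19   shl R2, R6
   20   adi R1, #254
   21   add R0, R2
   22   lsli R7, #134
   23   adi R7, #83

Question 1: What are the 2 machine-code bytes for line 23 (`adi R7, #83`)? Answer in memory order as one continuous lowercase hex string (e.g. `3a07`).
23. adi fields op=0x2:5|rd=7:3|imm=83:8 → word 1753h → 17 53

1753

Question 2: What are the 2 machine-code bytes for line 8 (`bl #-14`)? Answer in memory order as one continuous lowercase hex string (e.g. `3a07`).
2ff2

line 8 (bl): pack op=0x5:5|imm=-14:11 = 0x2ff2; big→ 2f f2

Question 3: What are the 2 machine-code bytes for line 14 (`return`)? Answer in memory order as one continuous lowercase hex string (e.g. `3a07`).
d800

L14: return op=0x1b:5|pad=0:11 ⇒ 0xd800 ⇒ big d8 00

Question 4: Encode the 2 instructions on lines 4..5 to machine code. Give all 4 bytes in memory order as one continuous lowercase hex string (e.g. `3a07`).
L4: return op=0x1b:5|pad=0:11 ⇒ 0xd800 ⇒ big d8 00
L5: adi op=0x2:5|rd=4:3|imm=176:8 ⇒ 0x14b0 ⇒ big 14 b0

d80014b0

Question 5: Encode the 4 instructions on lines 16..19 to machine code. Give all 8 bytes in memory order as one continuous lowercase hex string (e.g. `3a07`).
d800796010b9e2c0

16. return fields op=0x1b:5|pad=0:11 → word d800h → d8 00
17. add fields op=0xf:5|rd=1:3|rs=3:3|pad=0:5 → word 7960h → 79 60
18. adi fields op=0x2:5|rd=0:3|imm=185:8 → word 10b9h → 10 b9
19. shl fields op=0x1c:5|rd=2:3|rs=6:3|pad=0:5 → word e2c0h → e2 c0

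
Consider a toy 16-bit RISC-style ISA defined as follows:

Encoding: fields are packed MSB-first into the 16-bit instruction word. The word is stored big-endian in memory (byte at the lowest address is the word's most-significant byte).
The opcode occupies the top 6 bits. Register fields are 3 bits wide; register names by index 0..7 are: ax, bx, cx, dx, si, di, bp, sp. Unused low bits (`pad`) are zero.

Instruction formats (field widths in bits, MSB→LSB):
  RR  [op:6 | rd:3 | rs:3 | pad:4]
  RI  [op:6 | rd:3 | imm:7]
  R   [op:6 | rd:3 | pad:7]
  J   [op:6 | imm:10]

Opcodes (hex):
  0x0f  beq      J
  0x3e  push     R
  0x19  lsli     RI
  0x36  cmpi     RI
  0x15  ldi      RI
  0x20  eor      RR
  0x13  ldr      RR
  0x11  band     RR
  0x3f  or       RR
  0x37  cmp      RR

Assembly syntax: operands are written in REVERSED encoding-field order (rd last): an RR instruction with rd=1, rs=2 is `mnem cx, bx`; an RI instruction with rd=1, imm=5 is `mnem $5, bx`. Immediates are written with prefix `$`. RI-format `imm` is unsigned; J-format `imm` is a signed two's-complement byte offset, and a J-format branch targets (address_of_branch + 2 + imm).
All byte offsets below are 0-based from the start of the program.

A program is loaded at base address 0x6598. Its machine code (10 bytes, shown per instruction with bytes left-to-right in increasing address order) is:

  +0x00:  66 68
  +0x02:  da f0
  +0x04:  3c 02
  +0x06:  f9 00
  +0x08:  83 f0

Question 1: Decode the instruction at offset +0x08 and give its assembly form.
eor sp, sp

off 0x08: read 83 f0 as big → 0x83f0
  top 6b → 0x20 → eor [RR]
  rd: (w>>7)&0x7=0x7 → sp
  rs: (w>>4)&0x7=0x7 → sp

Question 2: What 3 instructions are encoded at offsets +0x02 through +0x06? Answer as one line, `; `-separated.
off 0x02: read da f0 as big → 0xdaf0
  opcode bits[15:10]=0x36: cmpi/RI
  [9:7] rd=5 = di
  [6:0] imm=112 = $112
off 0x04: read 3c 02 as big → 0x3c02
  opcode bits[15:10]=0xf: beq/J
  [9:0] imm=2 = $2
off 0x06: read f9 00 as big → 0xf900
  opcode bits[15:10]=0x3e: push/R
  [9:7] rd=2 = cx

cmpi $112, di; beq $2; push cx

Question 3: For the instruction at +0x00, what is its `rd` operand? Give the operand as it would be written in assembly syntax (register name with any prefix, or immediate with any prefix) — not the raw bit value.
off 0x00: read 66 68 as big → 0x6668
  opcode bits[15:10]=0x19: lsli/RI
  rd@[9:7]=0x4 ⇒ si
  imm@[6:0]=0x68 ⇒ $104

si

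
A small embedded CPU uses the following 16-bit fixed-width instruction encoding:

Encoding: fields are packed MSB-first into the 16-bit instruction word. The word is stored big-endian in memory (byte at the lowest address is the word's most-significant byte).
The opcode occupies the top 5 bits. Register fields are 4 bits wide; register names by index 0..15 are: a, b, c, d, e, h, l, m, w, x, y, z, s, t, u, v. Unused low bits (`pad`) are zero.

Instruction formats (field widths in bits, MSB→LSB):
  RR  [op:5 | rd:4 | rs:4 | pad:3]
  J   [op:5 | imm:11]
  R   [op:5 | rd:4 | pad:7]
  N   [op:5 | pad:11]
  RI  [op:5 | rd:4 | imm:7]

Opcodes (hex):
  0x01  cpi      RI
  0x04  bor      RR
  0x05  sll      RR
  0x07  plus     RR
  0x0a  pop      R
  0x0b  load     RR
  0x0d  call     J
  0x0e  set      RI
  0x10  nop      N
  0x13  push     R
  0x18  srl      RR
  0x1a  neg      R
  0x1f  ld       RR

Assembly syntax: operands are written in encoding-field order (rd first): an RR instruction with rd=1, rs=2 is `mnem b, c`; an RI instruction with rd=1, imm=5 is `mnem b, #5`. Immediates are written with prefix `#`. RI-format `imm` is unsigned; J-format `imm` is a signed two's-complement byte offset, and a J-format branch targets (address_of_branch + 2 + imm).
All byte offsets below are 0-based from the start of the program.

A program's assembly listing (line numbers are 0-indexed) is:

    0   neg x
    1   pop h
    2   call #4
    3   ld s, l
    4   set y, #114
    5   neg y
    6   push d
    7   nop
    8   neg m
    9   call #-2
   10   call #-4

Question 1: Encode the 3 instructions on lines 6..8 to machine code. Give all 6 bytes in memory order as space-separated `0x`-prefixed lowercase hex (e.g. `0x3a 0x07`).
0x99 0x80 0x80 0x00 0xd3 0x80

L6: push op=0x13:5|rd=3:4|pad=0:7 ⇒ 0x9980 ⇒ big 99 80
L7: nop op=0x10:5|pad=0:11 ⇒ 0x8000 ⇒ big 80 00
L8: neg op=0x1a:5|rd=7:4|pad=0:7 ⇒ 0xd380 ⇒ big d3 80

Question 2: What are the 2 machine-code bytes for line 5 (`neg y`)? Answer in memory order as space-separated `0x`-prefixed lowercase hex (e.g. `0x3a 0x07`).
0xd5 0x00

line 5 (neg): pack op=0x1a:5|rd=10:4|pad=0:7 = 0xd500; big→ d5 00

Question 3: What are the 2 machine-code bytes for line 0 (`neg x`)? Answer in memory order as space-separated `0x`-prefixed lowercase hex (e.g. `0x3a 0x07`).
L0: neg op=0x1a:5|rd=9:4|pad=0:7 ⇒ 0xd480 ⇒ big d4 80

0xd4 0x80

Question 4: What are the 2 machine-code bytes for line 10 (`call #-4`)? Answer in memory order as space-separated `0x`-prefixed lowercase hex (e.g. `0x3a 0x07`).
0x6f 0xfc

L10: call op=0xd:5|imm=-4:11 ⇒ 0x6ffc ⇒ big 6f fc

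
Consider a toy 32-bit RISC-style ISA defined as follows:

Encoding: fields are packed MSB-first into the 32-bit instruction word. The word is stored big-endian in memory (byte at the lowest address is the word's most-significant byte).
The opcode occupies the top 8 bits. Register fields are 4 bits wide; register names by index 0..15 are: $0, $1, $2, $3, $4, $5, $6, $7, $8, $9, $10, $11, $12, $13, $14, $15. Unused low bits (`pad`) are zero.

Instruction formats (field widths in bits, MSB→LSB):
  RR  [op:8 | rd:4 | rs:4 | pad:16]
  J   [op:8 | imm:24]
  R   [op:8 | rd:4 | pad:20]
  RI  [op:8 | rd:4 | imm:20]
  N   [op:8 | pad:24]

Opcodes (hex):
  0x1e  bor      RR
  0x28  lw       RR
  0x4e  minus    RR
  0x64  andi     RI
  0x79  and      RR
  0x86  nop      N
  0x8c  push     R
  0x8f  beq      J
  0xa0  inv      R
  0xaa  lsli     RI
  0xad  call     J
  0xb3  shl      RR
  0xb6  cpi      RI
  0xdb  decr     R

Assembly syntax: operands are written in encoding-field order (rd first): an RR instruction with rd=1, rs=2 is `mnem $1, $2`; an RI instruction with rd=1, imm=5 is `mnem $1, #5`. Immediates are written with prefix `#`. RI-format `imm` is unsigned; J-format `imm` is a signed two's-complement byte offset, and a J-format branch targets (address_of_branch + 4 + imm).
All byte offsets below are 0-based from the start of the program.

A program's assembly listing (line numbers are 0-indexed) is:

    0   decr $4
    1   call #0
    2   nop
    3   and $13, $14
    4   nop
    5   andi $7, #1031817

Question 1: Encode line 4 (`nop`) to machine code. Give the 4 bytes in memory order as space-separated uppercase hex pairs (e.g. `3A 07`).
86 00 00 00

line 4 (nop): pack op=0x86:8|pad=0:24 = 0x86000000; big→ 86 00 00 00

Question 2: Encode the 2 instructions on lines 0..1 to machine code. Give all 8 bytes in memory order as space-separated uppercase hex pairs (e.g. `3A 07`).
0. decr fields op=0xdb:8|rd=4:4|pad=0:20 → word db400000h → db 40 00 00
1. call fields op=0xad:8|imm=0:24 → word ad000000h → ad 00 00 00

DB 40 00 00 AD 00 00 00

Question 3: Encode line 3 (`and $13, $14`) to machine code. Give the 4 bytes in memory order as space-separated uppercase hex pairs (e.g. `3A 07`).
79 DE 00 00

line 3 (and): pack op=0x79:8|rd=13:4|rs=14:4|pad=0:16 = 0x79de0000; big→ 79 de 00 00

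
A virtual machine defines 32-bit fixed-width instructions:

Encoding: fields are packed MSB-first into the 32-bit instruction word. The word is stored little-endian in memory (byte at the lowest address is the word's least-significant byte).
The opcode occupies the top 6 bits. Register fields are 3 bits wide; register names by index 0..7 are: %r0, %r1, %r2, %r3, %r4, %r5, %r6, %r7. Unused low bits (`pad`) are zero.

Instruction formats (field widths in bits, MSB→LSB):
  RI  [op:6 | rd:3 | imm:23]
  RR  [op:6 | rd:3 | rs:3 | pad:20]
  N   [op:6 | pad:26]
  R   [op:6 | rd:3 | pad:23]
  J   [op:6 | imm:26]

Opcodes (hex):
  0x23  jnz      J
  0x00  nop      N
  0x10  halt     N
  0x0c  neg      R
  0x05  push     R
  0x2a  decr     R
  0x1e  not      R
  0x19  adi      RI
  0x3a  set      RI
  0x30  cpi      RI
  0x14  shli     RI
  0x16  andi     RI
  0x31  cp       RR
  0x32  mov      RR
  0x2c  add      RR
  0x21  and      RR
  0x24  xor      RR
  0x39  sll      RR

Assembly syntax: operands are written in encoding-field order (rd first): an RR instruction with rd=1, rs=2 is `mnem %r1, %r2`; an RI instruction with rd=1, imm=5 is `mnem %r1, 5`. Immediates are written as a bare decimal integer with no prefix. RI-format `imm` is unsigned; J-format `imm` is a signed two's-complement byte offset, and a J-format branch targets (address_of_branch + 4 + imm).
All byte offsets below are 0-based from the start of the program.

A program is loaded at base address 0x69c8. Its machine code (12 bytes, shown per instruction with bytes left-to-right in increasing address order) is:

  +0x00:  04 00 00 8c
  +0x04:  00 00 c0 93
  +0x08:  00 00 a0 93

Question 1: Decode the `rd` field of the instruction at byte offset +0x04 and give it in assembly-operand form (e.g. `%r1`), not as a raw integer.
%r7

off 0x04: read 00 00 c0 93 as little → 0x93c00000
  opcode bits[31:26]=0x24: xor/RR
  [25:23] rd=7 = %r7
  [22:20] rs=4 = %r4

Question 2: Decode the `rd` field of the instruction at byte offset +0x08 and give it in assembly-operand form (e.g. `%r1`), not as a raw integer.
[08] 00 00 a0 93 → 0x93a00000
  top 6b → 0x24 → xor [RR]
  [25:23] rd=7 = %r7
  [22:20] rs=2 = %r2

%r7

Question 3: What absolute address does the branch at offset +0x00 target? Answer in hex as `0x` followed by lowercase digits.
@+00  little-endian(04 00 00 8c) = 0x8c000004
  top 6b → 0x23 → jnz [J]
  imm@[25:0]=0x4 ⇒ 4
  target = base 0x69c8 + off 0x00 + 4 + imm 4 = 0x69d0

0x69d0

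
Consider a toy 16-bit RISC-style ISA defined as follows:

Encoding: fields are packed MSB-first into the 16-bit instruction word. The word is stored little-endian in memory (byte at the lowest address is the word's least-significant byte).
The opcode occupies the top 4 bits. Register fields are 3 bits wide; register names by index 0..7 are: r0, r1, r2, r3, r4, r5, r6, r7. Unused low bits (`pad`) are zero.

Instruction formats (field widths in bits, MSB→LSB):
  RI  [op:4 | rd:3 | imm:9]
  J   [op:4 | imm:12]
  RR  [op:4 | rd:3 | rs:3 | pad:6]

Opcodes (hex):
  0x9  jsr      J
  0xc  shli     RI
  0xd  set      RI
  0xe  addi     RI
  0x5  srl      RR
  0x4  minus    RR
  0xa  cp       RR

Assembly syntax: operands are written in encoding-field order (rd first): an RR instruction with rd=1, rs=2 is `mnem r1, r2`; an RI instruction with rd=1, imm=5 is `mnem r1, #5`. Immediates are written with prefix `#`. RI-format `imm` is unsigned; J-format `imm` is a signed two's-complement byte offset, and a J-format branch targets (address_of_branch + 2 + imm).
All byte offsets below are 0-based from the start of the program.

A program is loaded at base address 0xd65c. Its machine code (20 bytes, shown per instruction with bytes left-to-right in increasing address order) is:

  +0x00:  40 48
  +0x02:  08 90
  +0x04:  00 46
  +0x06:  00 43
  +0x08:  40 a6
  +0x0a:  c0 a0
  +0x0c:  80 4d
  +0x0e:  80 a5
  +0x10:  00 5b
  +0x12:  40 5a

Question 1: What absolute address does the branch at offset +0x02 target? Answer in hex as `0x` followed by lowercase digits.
0xd668

[02] 08 90 → 0x9008
  top 4b → 0x9 → jsr [J]
  imm: (w>>0)&0xfff=0x8 → #8
  target = base 0xd65c + off 0x02 + 2 + imm 8 = 0xd668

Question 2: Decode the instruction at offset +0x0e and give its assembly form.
off 0x0e: read 80 a5 as little → 0xa580
  opcode bits[15:12]=0xa: cp/RR
  rd: (w>>9)&0x7=0x2 → r2
  rs: (w>>6)&0x7=0x6 → r6

cp r2, r6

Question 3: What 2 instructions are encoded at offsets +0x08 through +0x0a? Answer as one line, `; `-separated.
cp r3, r1; cp r0, r3

+0x08: 40 a6 ⇒ word 0xa640 (little)
  opcode bits[15:12]=0xa: cp/RR
  rd@[11:9]=0x3 ⇒ r3
  rs@[8:6]=0x1 ⇒ r1
+0x0a: c0 a0 ⇒ word 0xa0c0 (little)
  opcode bits[15:12]=0xa: cp/RR
  rd@[11:9]=0x0 ⇒ r0
  rs@[8:6]=0x3 ⇒ r3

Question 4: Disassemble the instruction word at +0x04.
minus r3, r0

@+04  little-endian(00 46) = 0x4600
  top 4b → 0x4 → minus [RR]
  rd: (w>>9)&0x7=0x3 → r3
  rs: (w>>6)&0x7=0x0 → r0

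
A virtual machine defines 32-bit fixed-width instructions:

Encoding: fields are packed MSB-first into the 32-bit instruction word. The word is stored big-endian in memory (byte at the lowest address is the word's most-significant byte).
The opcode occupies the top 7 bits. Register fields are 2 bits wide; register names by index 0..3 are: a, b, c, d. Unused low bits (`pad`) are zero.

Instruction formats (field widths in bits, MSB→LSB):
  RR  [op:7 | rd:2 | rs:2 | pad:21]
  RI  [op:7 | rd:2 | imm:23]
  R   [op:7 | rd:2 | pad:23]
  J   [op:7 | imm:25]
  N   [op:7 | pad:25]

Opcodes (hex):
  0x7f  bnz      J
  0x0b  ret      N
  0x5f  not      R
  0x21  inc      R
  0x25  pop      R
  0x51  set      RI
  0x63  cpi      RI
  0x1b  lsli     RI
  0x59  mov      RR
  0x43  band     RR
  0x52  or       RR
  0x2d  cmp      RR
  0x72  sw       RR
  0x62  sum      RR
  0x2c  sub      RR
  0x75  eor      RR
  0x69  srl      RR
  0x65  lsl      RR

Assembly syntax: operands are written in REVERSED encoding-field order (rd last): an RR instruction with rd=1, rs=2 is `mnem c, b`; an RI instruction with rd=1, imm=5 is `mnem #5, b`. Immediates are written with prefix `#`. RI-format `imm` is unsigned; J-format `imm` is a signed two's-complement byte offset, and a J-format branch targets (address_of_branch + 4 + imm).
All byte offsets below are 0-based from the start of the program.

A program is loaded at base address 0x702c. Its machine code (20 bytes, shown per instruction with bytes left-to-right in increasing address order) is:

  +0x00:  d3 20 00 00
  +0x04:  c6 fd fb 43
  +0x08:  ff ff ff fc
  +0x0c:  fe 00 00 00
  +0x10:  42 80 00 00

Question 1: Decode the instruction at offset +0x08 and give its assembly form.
bnz #-4

off 0x08: read ff ff ff fc as big → 0xfffffffc
  opcode bits[31:25]=0x7f: bnz/J
  [24:0] imm=33554428 (s25→-4) = #-4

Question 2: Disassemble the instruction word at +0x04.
[04] c6 fd fb 43 → 0xc6fdfb43
  opcode bits[31:25]=0x63: cpi/RI
  rd: (w>>23)&0x3=0x1 → b
  imm: (w>>0)&0x7fffff=0x7dfb43 → #8256323

cpi #8256323, b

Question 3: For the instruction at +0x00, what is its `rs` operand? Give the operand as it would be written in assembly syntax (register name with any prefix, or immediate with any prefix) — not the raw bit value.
@+00  big-endian(d3 20 00 00) = 0xd3200000
  top 7b → 0x69 → srl [RR]
  rd@[24:23]=0x2 ⇒ c
  rs@[22:21]=0x1 ⇒ b

b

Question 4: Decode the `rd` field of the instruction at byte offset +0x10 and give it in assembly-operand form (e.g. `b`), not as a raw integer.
[10] 42 80 00 00 → 0x42800000
  opcode bits[31:25]=0x21: inc/R
  [24:23] rd=1 = b

b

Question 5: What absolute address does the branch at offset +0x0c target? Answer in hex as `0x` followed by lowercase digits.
0x703c

+0x0c: fe 00 00 00 ⇒ word 0xfe000000 (big)
  opcode bits[31:25]=0x7f: bnz/J
  imm: (w>>0)&0x1ffffff=0x0 → #0
  target = base 0x702c + off 0x0c + 4 + imm 0 = 0x703c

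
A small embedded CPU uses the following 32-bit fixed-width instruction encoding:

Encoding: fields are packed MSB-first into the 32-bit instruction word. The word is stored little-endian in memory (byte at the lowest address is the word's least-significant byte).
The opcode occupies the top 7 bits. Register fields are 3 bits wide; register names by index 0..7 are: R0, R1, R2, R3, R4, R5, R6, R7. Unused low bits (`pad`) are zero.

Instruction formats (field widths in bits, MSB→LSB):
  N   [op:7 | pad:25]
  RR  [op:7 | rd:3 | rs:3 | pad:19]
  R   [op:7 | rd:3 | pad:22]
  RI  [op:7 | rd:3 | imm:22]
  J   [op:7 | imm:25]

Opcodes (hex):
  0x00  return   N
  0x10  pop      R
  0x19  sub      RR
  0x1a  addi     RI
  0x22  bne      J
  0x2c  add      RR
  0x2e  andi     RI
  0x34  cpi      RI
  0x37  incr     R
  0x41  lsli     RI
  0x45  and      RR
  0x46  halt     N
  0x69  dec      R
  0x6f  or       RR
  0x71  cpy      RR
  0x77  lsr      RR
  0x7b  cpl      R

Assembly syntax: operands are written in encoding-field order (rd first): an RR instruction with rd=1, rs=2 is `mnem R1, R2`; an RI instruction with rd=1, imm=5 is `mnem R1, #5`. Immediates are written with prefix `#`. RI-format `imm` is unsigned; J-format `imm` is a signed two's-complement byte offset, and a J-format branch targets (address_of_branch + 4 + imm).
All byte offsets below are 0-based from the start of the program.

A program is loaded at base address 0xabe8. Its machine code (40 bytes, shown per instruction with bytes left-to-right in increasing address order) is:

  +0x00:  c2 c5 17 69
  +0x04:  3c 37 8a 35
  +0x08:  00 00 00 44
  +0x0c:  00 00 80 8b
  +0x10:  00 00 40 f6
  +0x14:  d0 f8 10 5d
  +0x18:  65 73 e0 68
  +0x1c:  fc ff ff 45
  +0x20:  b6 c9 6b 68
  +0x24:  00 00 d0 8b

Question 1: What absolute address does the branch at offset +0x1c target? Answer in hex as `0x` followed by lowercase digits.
0xac04

+0x1c: fc ff ff 45 ⇒ word 0x45fffffc (little)
  opcode bits[31:25]=0x22: bne/J
  imm@[24:0]=0x1fffffc (s25→-4) ⇒ #-4
  target = base 0xabe8 + off 0x1c + 4 + imm -4 = 0xac04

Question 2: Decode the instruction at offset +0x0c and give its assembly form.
+0x0c: 00 00 80 8b ⇒ word 0x8b800000 (little)
  top 7b → 0x45 → and [RR]
  [24:22] rd=6 = R6
  [21:19] rs=0 = R0

and R6, R0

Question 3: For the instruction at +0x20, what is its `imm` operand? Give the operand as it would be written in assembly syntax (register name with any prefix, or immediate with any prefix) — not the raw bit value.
[20] b6 c9 6b 68 → 0x686bc9b6
  top 7b → 0x34 → cpi [RI]
  rd: (w>>22)&0x7=0x1 → R1
  imm: (w>>0)&0x3fffff=0x2bc9b6 → #2869686

#2869686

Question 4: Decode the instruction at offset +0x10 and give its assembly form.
[10] 00 00 40 f6 → 0xf6400000
  top 7b → 0x7b → cpl [R]
  rd: (w>>22)&0x7=0x1 → R1

cpl R1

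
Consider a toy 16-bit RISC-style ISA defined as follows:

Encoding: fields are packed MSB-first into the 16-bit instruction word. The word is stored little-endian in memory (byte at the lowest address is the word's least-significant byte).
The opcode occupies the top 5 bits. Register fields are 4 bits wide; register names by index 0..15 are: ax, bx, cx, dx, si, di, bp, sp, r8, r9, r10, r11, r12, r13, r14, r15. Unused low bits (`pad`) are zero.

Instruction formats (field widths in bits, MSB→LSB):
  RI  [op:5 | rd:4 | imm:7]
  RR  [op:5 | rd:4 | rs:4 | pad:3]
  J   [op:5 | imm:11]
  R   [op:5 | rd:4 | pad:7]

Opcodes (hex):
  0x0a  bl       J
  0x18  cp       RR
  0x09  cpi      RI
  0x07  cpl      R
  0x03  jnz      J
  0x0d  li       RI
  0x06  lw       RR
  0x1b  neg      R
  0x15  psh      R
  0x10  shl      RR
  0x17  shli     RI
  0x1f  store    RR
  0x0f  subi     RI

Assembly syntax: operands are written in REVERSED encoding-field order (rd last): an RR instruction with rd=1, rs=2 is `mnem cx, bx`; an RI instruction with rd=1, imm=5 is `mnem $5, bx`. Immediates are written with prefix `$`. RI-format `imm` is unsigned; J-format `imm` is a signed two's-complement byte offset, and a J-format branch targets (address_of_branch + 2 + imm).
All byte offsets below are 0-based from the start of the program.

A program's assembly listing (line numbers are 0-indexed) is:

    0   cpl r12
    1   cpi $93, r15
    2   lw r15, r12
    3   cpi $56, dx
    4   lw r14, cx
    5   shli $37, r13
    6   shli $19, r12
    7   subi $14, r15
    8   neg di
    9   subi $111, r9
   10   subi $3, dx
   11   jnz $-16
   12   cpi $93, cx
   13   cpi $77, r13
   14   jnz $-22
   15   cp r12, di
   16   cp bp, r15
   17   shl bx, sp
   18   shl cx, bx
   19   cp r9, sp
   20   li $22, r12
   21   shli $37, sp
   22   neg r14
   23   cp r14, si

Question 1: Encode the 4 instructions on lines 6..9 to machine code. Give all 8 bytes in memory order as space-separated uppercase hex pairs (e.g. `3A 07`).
13 BE 8E 7F 80 DA EF 7C

6. shli fields op=0x17:5|rd=12:4|imm=19:7 → word be13h → 13 be
7. subi fields op=0xf:5|rd=15:4|imm=14:7 → word 7f8eh → 8e 7f
8. neg fields op=0x1b:5|rd=5:4|pad=0:7 → word da80h → 80 da
9. subi fields op=0xf:5|rd=9:4|imm=111:7 → word 7cefh → ef 7c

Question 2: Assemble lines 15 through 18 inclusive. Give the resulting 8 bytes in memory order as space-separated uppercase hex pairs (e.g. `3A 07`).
E0 C2 B0 C7 88 83 90 80

L15: cp op=0x18:5|rd=5:4|rs=12:4|pad=0:3 ⇒ 0xc2e0 ⇒ little e0 c2
L16: cp op=0x18:5|rd=15:4|rs=6:4|pad=0:3 ⇒ 0xc7b0 ⇒ little b0 c7
L17: shl op=0x10:5|rd=7:4|rs=1:4|pad=0:3 ⇒ 0x8388 ⇒ little 88 83
L18: shl op=0x10:5|rd=1:4|rs=2:4|pad=0:3 ⇒ 0x8090 ⇒ little 90 80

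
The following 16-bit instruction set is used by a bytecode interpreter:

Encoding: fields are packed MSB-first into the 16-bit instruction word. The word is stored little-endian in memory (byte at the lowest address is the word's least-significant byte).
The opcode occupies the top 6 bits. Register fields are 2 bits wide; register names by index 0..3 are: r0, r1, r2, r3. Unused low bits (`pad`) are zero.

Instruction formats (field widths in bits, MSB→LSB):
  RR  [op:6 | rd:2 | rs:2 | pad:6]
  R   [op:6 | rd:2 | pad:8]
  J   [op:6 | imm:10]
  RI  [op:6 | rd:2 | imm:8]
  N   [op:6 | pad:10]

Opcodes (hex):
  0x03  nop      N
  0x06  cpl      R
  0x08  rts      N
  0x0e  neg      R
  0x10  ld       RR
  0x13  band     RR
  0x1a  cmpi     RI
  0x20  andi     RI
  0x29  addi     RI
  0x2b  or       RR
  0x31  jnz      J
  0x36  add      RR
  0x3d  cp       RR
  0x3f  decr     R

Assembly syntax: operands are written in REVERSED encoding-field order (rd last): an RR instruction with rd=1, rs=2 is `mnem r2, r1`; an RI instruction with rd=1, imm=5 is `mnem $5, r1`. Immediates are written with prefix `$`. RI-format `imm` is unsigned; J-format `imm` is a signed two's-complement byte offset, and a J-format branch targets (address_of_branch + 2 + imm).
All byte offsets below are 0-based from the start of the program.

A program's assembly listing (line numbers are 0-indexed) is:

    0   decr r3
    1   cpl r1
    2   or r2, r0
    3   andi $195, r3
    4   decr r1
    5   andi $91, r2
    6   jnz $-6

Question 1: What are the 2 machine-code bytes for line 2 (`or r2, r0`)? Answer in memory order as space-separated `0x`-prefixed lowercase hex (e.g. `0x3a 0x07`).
L2: or op=0x2b:6|rd=0:2|rs=2:2|pad=0:6 ⇒ 0xac80 ⇒ little 80 ac

0x80 0xac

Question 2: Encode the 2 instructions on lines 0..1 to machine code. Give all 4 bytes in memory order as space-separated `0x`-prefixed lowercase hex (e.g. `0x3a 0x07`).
0x00 0xff 0x00 0x19

L0: decr op=0x3f:6|rd=3:2|pad=0:8 ⇒ 0xff00 ⇒ little 00 ff
L1: cpl op=0x6:6|rd=1:2|pad=0:8 ⇒ 0x1900 ⇒ little 00 19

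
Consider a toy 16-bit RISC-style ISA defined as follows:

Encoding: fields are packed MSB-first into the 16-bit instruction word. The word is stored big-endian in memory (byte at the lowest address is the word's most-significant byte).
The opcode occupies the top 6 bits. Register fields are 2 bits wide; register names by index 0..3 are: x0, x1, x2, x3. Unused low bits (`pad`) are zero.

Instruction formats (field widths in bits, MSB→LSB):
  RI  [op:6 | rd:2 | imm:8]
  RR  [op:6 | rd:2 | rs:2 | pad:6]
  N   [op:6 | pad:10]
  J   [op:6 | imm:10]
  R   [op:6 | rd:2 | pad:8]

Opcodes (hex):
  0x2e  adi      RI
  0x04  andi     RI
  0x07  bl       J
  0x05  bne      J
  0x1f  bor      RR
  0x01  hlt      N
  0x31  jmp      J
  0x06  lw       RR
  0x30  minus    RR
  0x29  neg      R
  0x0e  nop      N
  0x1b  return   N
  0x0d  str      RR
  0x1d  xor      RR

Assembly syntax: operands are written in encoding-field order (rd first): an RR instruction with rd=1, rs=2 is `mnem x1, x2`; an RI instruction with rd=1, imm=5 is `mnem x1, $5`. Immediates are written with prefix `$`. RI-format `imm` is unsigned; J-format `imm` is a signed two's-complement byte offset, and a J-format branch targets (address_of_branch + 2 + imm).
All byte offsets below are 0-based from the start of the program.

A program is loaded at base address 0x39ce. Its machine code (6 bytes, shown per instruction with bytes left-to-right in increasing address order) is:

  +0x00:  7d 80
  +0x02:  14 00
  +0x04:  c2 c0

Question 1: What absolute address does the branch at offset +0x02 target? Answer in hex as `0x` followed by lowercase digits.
0x39d2

[02] 14 00 → 0x1400
  top 6b → 0x5 → bne [J]
  imm: (w>>0)&0x3ff=0x0 → $0
  target = base 0x39ce + off 0x02 + 2 + imm 0 = 0x39d2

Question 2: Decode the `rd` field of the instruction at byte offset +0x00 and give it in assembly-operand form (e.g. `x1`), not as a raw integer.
x1

@+00  big-endian(7d 80) = 0x7d80
  op=0x7d80>>10=0x1f ⇒ bor (RR)
  [9:8] rd=1 = x1
  [7:6] rs=2 = x2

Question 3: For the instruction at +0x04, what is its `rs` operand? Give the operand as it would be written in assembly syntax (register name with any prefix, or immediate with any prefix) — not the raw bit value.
x3

+0x04: c2 c0 ⇒ word 0xc2c0 (big)
  op=0xc2c0>>10=0x30 ⇒ minus (RR)
  [9:8] rd=2 = x2
  [7:6] rs=3 = x3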